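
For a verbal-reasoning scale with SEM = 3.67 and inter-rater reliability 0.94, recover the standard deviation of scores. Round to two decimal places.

σ = SEM·(1 − r)^(−1/2) ≃ 3.67·4.0825 ≃ 14.9827

14.98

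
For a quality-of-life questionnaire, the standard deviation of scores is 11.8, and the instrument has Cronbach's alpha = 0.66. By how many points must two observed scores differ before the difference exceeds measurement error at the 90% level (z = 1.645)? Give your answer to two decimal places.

16.01

The standard error of measurement is 11.800*√(1 − 0.660) ≈ 11.800*0.583 ≈ 6.881.
SE_diff = SEM * √2 ≈ 6.881 * 1.414 ≈ 9.731
Smallest detectable difference = 1.645*9.731 ≈ 16.007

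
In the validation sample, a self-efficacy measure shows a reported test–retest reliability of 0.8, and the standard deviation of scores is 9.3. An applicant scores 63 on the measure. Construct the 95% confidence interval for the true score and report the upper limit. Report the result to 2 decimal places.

71.15

SEM = 9.3000*√(1 − 0.8000) ≈ 4.1591
1.96 * SEM ≈ 8.1518
Upper limit = 63 + 8.1518 ≈ 71.1518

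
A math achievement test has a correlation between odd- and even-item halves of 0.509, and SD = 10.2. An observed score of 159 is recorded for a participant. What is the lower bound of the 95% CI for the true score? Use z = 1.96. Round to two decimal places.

Full-length reliability (Spearman-Brown) = 2(0.509)/(1+0.509) ≃ 0.67462
SEM = 10.20000 * √(1 − 0.67462) = 10.20000 * √0.32538 ≃ 10.20000 * 0.57042 ≃ 5.81830
Margin = 1.96 * 5.81830 ≃ 11.40387
Lower bound: 159 − 11.40387 = 147.59613

147.60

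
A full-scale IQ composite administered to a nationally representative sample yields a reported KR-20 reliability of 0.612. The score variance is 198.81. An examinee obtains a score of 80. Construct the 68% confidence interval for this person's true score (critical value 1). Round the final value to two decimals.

SD = √198.81 ≃ 14.100
SEM = 14.100 · √(1 − 0.612) = 14.100 · √0.388 ≃ 14.100 · 0.623 ≃ 8.783
1 · SEM ≃ 8.783
Interval: (71.217, 88.783)

[71.22, 88.78]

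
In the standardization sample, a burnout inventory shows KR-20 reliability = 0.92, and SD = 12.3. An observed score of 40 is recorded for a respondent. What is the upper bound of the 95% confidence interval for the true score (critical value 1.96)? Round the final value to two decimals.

SEM = 12.300*√(1 − 0.920) ≈ 3.479
Margin = 1.96 * 3.479 ≈ 6.819
Upper bound: 40 + 6.819 = 46.819

46.82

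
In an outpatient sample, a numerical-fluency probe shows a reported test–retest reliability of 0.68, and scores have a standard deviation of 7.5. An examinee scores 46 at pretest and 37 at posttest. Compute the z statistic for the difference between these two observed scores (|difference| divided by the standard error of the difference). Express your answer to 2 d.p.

SEM = 7.5000 * √(1 − 0.6800) = 7.5000 * √0.3200 ≈ 7.5000 * 0.5657 ≈ 4.2426
SE_diff = √2 * SEM ≈ 6.0000
z = 9 / 6.0000 ≈ 1.5000

1.50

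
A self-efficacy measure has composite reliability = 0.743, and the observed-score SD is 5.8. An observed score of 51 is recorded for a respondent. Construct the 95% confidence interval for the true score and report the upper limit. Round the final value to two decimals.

56.76

SEM = 5.8000 · √(1 − 0.7430) = 5.8000 · √0.2570 ≈ 5.8000 · 0.5070 ≈ 2.9403
Half-width = 1.96·2.9403 ≈ 5.7630
Upper bound: 51 + 5.7630 = 56.7630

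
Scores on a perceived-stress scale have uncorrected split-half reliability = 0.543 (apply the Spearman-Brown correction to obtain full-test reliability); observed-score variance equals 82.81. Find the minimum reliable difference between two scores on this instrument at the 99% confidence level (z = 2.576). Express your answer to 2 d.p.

18.04

SD = √82.81 = 9.10000
Spearman-Brown: r = 2(0.543) / (1 + 0.543) = 1.08600 / 1.54300 ≈ 0.70382
The standard error of measurement is 9.10000×√(1 − 0.70382) ≈ 9.10000×0.54422 ≈ 4.95241.
Standard error of the difference = 4.95241·√2 ≈ 7.00376
Minimum reliable difference = 2.576 × SE_diff ≈ 2.576 × 7.00376 ≈ 18.04170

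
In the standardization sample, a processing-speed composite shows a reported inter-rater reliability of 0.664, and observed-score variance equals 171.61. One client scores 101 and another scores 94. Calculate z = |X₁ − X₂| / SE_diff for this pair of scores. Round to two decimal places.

0.65

SD = √171.61 = 13.100
The standard error of measurement is 13.100*√(1 − 0.664) ≈ 13.100*0.580 ≈ 7.593.
SE_diff = √2 * SEM ≈ 10.739
z = |101 − 94| / 10.739 = 7 / 10.739 ≈ 0.652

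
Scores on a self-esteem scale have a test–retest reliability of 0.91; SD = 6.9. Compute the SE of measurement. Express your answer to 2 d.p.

2.07

SEM = 6.90000·√(1 − 0.91000) ≈ 2.07000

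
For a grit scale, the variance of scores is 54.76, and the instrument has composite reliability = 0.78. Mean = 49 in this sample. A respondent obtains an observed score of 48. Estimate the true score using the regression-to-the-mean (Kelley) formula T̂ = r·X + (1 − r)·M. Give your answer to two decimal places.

Estimated true score = 0.7800*48 + (1 − 0.7800)*49 ≈ 48.2200

48.22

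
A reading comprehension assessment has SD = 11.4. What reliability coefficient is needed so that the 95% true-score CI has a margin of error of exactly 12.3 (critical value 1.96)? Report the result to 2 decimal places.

SEM needed = half-width / z = 12.3/1.96 ≈ 6.27551
r = 1 − (6.27551/11.4)² ≈ 1 − 0.30303 ≈ 0.69697

0.70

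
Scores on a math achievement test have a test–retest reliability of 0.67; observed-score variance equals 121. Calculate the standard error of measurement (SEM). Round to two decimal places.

SD = √121 = 11.00000
SEM = 11.00000×√(1 − 0.67000) ≈ 6.31902

6.32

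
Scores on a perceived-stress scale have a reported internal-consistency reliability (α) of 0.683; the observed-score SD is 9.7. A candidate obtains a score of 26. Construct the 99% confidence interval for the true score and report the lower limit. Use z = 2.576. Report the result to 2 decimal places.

SEM = 9.7000×√(1 − 0.6830) ≈ 5.4614
2.576 × SEM ≈ 14.0685
Lower bound: 26 − 14.0685 = 11.9315

11.93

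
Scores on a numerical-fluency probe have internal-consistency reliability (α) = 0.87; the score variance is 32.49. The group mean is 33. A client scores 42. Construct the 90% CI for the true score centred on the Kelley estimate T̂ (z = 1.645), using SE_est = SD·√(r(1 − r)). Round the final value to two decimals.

[37.68, 43.98]

σ = 32.49^(1/2) = 5.70000
Estimated true score = 0.87000·42 + (1 − 0.87000)·33 ≈ 40.83000
SE_est = SD · √(r(1 − r)) = 5.70000 · √0.11310 ≈ 5.70000 · 0.33630 ≈ 1.91693
CI = 40.83000 ± 1.645 · 1.91693 → [37.67665, 43.98335]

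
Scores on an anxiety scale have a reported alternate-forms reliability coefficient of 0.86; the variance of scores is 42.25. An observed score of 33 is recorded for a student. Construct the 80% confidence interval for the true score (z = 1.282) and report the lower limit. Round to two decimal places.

29.88

SD = √42.25 = 6.500
The standard error of measurement is 6.500*√(1 − 0.860) ≈ 6.500*0.374 ≈ 2.432.
Half-width = 1.282*2.432 ≈ 3.118
Lower limit = 33 − 3.118 ≈ 29.882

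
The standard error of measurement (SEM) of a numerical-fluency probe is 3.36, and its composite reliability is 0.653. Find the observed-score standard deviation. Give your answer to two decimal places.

SD = SEM / √(1 − r) = 3.36 / √0.347 ≈ 3.36 / 0.589 ≈ 5.704

5.70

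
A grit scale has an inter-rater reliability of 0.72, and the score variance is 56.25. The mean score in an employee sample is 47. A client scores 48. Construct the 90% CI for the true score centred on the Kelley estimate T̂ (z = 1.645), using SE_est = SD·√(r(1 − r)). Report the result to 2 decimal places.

SD = √56.25 ≈ 7.5000
Estimated true score = 0.7200*48 + (1 − 0.7200)*47 ≈ 47.7200
SE_est = 7.5000*√(0.7200*0.2800) ≈ 3.3675
CI = 47.7200 ± 1.645 * 3.3675 → [42.1805, 53.2595]

[42.18, 53.26]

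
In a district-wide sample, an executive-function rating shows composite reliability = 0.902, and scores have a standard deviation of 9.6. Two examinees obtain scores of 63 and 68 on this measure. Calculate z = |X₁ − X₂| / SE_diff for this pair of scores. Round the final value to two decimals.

1.18

SEM = 9.600*√(1 − 0.902) ≈ 3.005
Standard error of the difference = 3.005·√2 ≈ 4.250
z = 5 / 4.250 ≈ 1.176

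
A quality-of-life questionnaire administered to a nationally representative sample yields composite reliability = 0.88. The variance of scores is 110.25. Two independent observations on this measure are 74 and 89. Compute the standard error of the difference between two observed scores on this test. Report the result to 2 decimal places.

5.14

SD = √110.25 ≃ 10.500
SEM = 10.500 × √(1 − 0.880) = 10.500 × √0.120 ≃ 10.500 × 0.346 ≃ 3.637
Standard error of the difference = 3.637·√2 ≃ 5.144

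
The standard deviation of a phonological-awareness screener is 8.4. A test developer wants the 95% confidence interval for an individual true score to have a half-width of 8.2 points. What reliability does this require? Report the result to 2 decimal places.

SEM needed = half-width / z = 8.2/1.96 ≈ 4.184
r = 1 − (SEM / SD)² = 1 − (4.184 / 8.4)² ≈ 1 − 0.248 ≈ 0.752

0.75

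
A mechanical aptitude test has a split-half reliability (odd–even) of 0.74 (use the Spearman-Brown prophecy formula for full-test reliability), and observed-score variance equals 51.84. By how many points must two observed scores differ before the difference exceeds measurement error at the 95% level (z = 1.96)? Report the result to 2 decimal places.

σ = 51.84^(1/2) = 7.2000
r_full = 2·0.74 / (1 + 0.74) ≈ 0.8506
SEM = 7.2000*√(1 − 0.8506) ≈ 2.7832
Standard error of the difference = 2.7832·√2 ≈ 3.9360
Minimum reliable difference = 1.96 * SE_diff ≈ 1.96 * 3.9360 ≈ 7.7146

7.71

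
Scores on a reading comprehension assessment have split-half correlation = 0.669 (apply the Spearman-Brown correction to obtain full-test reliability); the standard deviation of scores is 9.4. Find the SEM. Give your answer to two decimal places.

Full-length reliability (Spearman-Brown) = 2(0.669)/(1+0.669) ≈ 0.802
SEM = 9.400 · √(1 − 0.802) = 9.400 · √0.198 ≈ 9.400 · 0.445 ≈ 4.186

4.19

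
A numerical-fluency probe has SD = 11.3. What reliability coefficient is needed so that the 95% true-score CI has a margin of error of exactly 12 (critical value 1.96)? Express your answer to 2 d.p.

SEM needed = half-width / z = 12/1.96 ≈ 6.122
Required reliability = 1 − (SEM/SD)² = 1 − 0.294 ≈ 0.706

0.71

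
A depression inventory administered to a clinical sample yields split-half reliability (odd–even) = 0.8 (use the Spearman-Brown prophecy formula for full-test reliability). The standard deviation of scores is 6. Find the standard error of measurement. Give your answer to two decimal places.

2.00

Full-length reliability (Spearman-Brown) = 2(0.8)/(1+0.8) ≈ 0.889
SEM = 6.000 * √(1 − 0.889) = 6.000 * √0.111 ≈ 6.000 * 0.333 ≈ 2.000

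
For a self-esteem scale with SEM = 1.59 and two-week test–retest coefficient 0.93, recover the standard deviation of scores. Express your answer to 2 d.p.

6.01

σ = SEM·(1 − r)^(−1/2) ≈ 1.59·3.7796 ≈ 6.0096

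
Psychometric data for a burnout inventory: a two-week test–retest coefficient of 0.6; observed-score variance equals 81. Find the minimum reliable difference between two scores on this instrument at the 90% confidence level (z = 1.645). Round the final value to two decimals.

13.24

SD = √81 ≈ 9.0000
SEM = 9.0000·√(1 − 0.6000) ≈ 5.6921
Standard error of the difference = 5.6921·√2 ≈ 8.0498
Minimum reliable difference = 1.645 · SE_diff ≈ 1.645 · 8.0498 ≈ 13.2420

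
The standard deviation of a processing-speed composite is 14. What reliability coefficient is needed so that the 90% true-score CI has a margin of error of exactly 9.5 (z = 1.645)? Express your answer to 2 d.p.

SEM needed = half-width / z = 9.5/1.645 ≃ 5.77508
r = 1 − (5.77508/14)² ≃ 1 − 0.17016 ≃ 0.82984

0.83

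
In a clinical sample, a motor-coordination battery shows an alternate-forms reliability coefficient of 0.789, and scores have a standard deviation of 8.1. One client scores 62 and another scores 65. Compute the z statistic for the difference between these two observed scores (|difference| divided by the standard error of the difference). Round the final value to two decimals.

SEM = 8.10000 × √(1 − 0.78900) = 8.10000 × √0.21100 ≃ 8.10000 × 0.45935 ≃ 3.72071
SE_diff = SEM × √2 ≃ 3.72071 × 1.41421 ≃ 5.26188
z = |62 − 65| / 5.26188 = 3 / 5.26188 ≃ 0.57014

0.57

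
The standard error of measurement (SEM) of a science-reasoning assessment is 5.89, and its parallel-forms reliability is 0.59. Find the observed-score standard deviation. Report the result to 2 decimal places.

SD = 5.89 / √(1 − 0.59) ≈ 9.1986

9.20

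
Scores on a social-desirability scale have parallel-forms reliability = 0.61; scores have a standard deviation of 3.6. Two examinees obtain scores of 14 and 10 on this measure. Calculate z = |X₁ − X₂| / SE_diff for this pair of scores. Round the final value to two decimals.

SEM = 3.600 · √(1 − 0.610) = 3.600 · √0.390 ≃ 3.600 · 0.624 ≃ 2.248
Standard error of the difference = 2.248·√2 ≃ 3.179
z = |14 − 10| / 3.179 = 4 / 3.179 ≃ 1.258

1.26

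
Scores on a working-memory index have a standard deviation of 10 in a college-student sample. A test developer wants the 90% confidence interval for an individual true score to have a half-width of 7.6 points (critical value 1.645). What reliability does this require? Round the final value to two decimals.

0.79

Required SEM = 7.6 / 1.645 ≈ 4.620
r = 1 − (SEM / SD)² = 1 − (4.620 / 10)² ≈ 1 − 0.213 ≈ 0.787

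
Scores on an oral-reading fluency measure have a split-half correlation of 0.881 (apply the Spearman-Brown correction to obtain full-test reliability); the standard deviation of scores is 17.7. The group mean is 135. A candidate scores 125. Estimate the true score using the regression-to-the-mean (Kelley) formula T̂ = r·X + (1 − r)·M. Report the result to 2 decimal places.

125.63

Spearman-Brown: r = 2(0.881) / (1 + 0.881) = 1.76200 / 1.88100 ≈ 0.93674
T̂ = r·X + (1 − r)·M = 0.93674·125 + 0.06326·135 ≈ 117.09197 + 8.54067 ≈ 125.63264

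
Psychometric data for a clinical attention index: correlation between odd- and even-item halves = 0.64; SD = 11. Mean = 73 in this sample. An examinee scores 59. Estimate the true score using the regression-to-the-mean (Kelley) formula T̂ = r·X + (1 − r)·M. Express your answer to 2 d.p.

62.07

Spearman-Brown: r = 2(0.64) / (1 + 0.64) = 1.280 / 1.640 ≈ 0.780
T̂ = 0.780(59) + 0.220(73) ≈ 62.073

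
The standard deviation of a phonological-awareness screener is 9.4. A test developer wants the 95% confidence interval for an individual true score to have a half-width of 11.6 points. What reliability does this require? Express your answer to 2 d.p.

0.60

Required SEM = 11.6 / 1.96 ≈ 5.918
r = 1 − (5.918/9.4)² ≈ 1 − 0.396 ≈ 0.604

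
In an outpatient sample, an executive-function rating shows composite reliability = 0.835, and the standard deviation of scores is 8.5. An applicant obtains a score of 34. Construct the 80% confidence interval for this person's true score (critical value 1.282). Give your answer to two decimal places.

The standard error of measurement is 8.50000*√(1 − 0.83500) ≈ 8.50000*0.40620 ≈ 3.45272.
1.282 * SEM ≈ 4.42638
Interval: (29.57362, 38.42638)

[29.57, 38.43]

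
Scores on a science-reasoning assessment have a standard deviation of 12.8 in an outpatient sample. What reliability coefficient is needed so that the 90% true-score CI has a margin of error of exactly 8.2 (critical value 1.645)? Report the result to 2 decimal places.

Required SEM = 8.2 / 1.645 ≈ 4.9848
Required reliability = 1 − (SEM/SD)² = 1 − 0.1517 ≈ 0.8483

0.85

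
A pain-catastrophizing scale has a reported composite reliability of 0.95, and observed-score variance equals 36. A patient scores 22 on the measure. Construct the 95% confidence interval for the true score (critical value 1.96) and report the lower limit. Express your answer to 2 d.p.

19.37

σ = 36^(1/2) = 6.00000
The standard error of measurement is 6.00000×√(1 − 0.95000) ≈ 6.00000×0.22361 ≈ 1.34164.
Margin = 1.96 × 1.34164 ≈ 2.62962
Lower bound: 22 − 2.62962 = 19.37038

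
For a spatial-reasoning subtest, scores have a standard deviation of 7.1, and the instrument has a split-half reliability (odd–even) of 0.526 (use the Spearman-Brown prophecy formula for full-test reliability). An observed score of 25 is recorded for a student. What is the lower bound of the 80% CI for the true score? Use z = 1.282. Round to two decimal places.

19.93

Full-length reliability (Spearman-Brown) = 2(0.526)/(1+0.526) ≈ 0.6894
SEM = 7.1000*√(1 − 0.6894) ≈ 3.9570
1.282 * SEM ≈ 5.0729
Lower bound: 25 − 5.0729 = 19.9271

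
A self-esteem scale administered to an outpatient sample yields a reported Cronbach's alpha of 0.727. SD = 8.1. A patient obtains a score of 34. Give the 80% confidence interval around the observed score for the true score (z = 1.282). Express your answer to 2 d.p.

SEM = 8.1000·√(1 − 0.7270) ≈ 4.2322
Half-width = 1.282·4.2322 ≈ 5.4257
80% CI: 34 ± 5.4257 = [28.5743, 39.4257]

[28.57, 39.43]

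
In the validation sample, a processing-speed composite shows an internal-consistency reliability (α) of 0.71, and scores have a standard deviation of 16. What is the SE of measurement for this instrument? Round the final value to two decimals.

8.62

SEM = 16.000 × √(1 − 0.710) = 16.000 × √0.290 ≈ 16.000 × 0.539 ≈ 8.616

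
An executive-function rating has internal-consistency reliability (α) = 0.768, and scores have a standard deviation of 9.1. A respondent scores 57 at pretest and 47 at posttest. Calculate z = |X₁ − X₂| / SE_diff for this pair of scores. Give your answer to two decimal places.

SEM = 9.100×√(1 − 0.768) ≈ 4.383
SE_diff = SEM × √2 ≈ 4.383 × 1.414 ≈ 6.199
z = |57 − 47| / 6.199 = 10 / 6.199 ≈ 1.613

1.61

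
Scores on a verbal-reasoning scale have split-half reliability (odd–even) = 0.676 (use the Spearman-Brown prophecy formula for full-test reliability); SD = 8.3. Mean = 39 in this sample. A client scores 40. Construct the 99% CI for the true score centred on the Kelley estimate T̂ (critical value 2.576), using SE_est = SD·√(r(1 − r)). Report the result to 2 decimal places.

Spearman-Brown: r = 2(0.676) / (1 + 0.676) = 1.35200 / 1.67600 ≈ 0.80668
T̂ = 0.80668(40) + 0.19332(39) ≈ 39.80668
SE_est = SD * √(r(1 − r)) = 8.30000 * √0.15595 ≈ 8.30000 * 0.39490 ≈ 3.27767
99% CI: 39.80668 ± 8.44327 ≈ (31.36341, 48.24995)

[31.36, 48.25]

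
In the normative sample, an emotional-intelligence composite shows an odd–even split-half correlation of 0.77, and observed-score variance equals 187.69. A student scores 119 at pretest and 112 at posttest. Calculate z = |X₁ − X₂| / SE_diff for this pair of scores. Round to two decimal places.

1.00

σ = 187.69^(1/2) = 13.700
Spearman-Brown: r = 2(0.77) / (1 + 0.77) = 1.540 / 1.770 ≃ 0.870
SEM = 13.700 × √(1 − 0.870) = 13.700 × √0.130 ≃ 13.700 × 0.360 ≃ 4.939
Standard error of the difference = 4.939·√2 ≃ 6.984
z = 7 / 6.984 ≃ 1.002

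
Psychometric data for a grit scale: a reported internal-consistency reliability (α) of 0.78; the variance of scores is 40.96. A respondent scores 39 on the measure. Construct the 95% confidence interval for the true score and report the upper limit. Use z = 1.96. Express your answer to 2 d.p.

SD = √40.96 = 6.40000
SEM = 6.40000 · √(1 − 0.78000) = 6.40000 · √0.22000 ≈ 6.40000 · 0.46904 ≈ 3.00187
Half-width = 1.96·3.00187 ≈ 5.88366
Upper limit = 39 + 5.88366 ≈ 44.88366

44.88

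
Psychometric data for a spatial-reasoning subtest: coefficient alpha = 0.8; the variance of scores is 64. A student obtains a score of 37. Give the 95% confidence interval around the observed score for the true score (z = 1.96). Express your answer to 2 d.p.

SD = √64 = 8.0000
The standard error of measurement is 8.0000*√(1 − 0.8000) ≈ 8.0000*0.4472 ≈ 3.5777.
1.96 * SEM ≈ 7.0123
Interval: (29.9877, 44.0123)

[29.99, 44.01]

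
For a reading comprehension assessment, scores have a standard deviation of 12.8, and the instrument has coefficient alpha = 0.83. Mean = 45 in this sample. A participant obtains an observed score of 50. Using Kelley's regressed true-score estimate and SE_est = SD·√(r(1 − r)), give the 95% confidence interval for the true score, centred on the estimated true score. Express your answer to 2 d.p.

[39.73, 58.57]

Estimated true score = 0.830×50 + (1 − 0.830)×45 ≈ 49.150
SE_est = SD × √(r(1 − r)) = 12.800 × √0.141 ≈ 12.800 × 0.376 ≈ 4.808
95% CI: 49.150 ± 9.424 ≈ (39.726, 58.574)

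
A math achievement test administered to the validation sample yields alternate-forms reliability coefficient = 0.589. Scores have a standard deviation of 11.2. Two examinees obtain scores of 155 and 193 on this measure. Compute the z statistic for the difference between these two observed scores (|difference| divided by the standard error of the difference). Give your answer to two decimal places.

SEM = 11.2000 · √(1 − 0.5890) = 11.2000 · √0.4110 ≈ 11.2000 · 0.6411 ≈ 7.1802
SE_diff = √2 · SEM ≈ 10.1544
z = 38 / 10.1544 ≈ 3.7422

3.74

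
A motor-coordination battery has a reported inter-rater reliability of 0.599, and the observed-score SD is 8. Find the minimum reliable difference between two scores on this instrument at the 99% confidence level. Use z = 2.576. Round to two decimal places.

SEM = 8.000 * √(1 − 0.599) = 8.000 * √0.401 ≈ 8.000 * 0.633 ≈ 5.066
SE_diff = √2 * SEM ≈ 7.164
Minimum reliable difference = 2.576 * SE_diff ≈ 2.576 * 7.164 ≈ 18.455

18.46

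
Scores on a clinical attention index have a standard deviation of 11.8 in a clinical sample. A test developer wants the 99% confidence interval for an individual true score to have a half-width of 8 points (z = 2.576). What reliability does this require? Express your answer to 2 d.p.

SEM needed = half-width / z = 8/2.576 ≃ 3.1056
r = 1 − (3.1056/11.8)² ≃ 1 − 0.0693 ≃ 0.9307

0.93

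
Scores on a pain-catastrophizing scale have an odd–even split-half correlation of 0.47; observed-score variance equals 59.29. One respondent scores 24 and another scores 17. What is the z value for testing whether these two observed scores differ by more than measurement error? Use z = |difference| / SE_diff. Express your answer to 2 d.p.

SD = √59.29 = 7.700
r_full = 2·0.47 / (1 + 0.47) ≈ 0.639
The standard error of measurement is 7.700×√(1 − 0.639) ≈ 7.700×0.600 ≈ 4.623.
SE_diff = SEM × √2 ≈ 4.623 × 1.414 ≈ 6.539
z = |24 − 17| / 6.539 = 7 / 6.539 ≈ 1.071

1.07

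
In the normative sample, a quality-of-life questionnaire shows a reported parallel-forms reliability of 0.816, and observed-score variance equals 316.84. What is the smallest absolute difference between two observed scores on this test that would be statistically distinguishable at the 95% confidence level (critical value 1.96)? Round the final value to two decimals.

SD = √316.84 = 17.8000
SEM = 17.8000·√(1 − 0.8160) ≈ 7.6353
SE_diff = √2 · SEM ≈ 10.7980
Smallest detectable difference = 1.96·10.7980 ≈ 21.1641

21.16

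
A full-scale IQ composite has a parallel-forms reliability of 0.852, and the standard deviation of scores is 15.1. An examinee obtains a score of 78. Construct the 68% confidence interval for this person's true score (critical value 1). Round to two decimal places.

[72.19, 83.81]

SEM = 15.100 × √(1 − 0.852) = 15.100 × √0.148 ≈ 15.100 × 0.385 ≈ 5.809
Half-width = 1×5.809 ≈ 5.809
CI = 78 ± 5.809 → [72.191, 83.809]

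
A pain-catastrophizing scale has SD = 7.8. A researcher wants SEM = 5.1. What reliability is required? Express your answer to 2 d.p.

Required reliability = 1 − (SEM/SD)² = 1 − 0.42751 ≈ 0.57249

0.57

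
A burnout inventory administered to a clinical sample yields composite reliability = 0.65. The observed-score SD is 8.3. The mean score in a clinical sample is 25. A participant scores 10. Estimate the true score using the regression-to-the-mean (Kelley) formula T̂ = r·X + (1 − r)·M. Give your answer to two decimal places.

15.25

T̂ = 0.650(10) + 0.350(25) ≃ 15.250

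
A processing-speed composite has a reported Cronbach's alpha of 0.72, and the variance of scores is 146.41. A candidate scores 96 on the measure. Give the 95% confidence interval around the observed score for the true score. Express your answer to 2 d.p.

SD = √146.41 = 12.10000
SEM = 12.10000 × √(1 − 0.72000) = 12.10000 × √0.28000 ≈ 12.10000 × 0.52915 ≈ 6.40272
Margin = 1.96 × 6.40272 ≈ 12.54933
95% CI: 96 ± 12.54933 = [83.45067, 108.54933]

[83.45, 108.55]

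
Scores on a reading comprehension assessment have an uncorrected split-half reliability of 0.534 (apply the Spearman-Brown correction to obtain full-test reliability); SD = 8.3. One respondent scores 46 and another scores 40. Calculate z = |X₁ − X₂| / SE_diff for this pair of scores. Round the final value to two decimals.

Full-length reliability (Spearman-Brown) = 2(0.534)/(1+0.534) ≈ 0.696
SEM = 8.300 · √(1 − 0.696) = 8.300 · √0.304 ≈ 8.300 · 0.551 ≈ 4.575
SE_diff = SEM · √2 ≈ 4.575 · 1.414 ≈ 6.470
z = 6 / 6.470 ≈ 0.927

0.93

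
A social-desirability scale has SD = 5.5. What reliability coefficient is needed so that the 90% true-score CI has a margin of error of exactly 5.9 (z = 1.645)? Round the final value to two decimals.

SEM needed = half-width / z = 5.9/1.645 ≃ 3.5866
r = 1 − (SEM / SD)² = 1 − (3.5866 / 5.5)² ≃ 1 − 0.4253 ≃ 0.5747

0.57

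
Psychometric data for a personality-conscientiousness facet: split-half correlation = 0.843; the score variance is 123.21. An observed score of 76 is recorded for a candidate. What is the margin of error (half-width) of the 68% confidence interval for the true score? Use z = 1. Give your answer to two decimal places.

SD = √123.21 ≈ 11.10000
r_full = 2·0.843 / (1 + 0.843) ≈ 0.91481
SEM = 11.10000*√(1 − 0.91481) ≈ 3.23974
Half-width = 1*3.23974 ≈ 3.23974

3.24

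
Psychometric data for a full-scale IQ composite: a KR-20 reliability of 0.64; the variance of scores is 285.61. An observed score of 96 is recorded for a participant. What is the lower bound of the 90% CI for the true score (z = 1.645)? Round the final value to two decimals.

σ = 285.61^(1/2) = 16.9000
SEM = 16.9000 * √(1 − 0.6400) = 16.9000 * √0.3600 ≃ 16.9000 * 0.6000 ≃ 10.1400
1.645 * SEM ≃ 16.6803
Lower bound: 96 − 16.6803 = 79.3197

79.32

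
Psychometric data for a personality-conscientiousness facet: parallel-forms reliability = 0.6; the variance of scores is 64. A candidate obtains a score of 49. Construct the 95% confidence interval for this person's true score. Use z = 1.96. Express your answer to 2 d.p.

SD = √64 = 8.0000
SEM = 8.0000 * √(1 − 0.6000) = 8.0000 * √0.4000 ≃ 8.0000 * 0.6325 ≃ 5.0596
Margin = 1.96 * 5.0596 ≃ 9.9169
95% CI: 49 ± 9.9169 = [39.0831, 58.9169]

[39.08, 58.92]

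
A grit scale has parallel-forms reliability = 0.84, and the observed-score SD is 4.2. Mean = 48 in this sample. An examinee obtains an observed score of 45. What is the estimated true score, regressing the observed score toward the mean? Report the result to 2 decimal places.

45.48

Estimated true score = 0.840*45 + (1 − 0.840)*48 ≃ 45.480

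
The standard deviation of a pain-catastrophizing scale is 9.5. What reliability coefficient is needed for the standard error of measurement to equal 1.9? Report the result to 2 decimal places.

0.96

r = 1 − (1.9000/9.5)² ≈ 1 − 0.0400 ≈ 0.9600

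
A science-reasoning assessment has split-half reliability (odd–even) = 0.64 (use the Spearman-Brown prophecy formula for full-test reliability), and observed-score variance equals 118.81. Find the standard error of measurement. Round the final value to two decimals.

5.11

σ = 118.81^(1/2) = 10.900
r_full = 2·0.64 / (1 + 0.64) ≈ 0.780
SEM = 10.900 · √(1 − 0.780) = 10.900 · √0.220 ≈ 10.900 · 0.469 ≈ 5.107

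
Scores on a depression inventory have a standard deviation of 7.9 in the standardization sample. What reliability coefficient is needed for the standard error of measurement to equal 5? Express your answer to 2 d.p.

0.60

Required reliability = 1 − (SEM/SD)² = 1 − 0.401 ≃ 0.599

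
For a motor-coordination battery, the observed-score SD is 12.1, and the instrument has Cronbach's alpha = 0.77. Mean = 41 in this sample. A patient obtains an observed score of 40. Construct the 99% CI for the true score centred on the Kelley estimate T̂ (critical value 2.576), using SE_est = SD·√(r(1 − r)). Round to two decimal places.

[27.11, 53.35]

Estimated true score = 0.77000×40 + (1 − 0.77000)×41 ≃ 40.23000
SE_est = 12.10000·√[r(1 − r)] ≃ 5.09207
CI = 40.23000 ± 2.576 × 5.09207 → [27.11282, 53.34718]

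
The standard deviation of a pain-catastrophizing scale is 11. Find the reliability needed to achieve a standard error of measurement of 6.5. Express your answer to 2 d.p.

Required reliability = 1 − (SEM/SD)² = 1 − 0.3492 ≃ 0.6508

0.65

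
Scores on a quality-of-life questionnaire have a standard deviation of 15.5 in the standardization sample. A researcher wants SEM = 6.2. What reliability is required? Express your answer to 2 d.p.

r = 1 − (SEM / SD)² = 1 − (6.200 / 15.5)² ≈ 1 − 0.160 ≈ 0.840

0.84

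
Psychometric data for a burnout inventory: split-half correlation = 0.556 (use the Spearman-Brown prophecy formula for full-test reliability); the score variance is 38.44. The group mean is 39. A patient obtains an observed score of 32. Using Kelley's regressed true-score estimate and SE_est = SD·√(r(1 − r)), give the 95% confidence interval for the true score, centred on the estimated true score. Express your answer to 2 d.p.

[28.51, 39.49]

SD = √38.44 ≈ 6.200
Spearman-Brown: r = 2(0.556) / (1 + 0.556) = 1.112 / 1.556 ≈ 0.715
T̂ = 0.715(32) + 0.285(39) ≈ 33.997
SE_est = SD * √(r(1 − r)) = 6.200 * √0.204 ≈ 6.200 * 0.452 ≈ 2.800
CI = 33.997 ± 1.96 * 2.800 → [28.510, 39.485]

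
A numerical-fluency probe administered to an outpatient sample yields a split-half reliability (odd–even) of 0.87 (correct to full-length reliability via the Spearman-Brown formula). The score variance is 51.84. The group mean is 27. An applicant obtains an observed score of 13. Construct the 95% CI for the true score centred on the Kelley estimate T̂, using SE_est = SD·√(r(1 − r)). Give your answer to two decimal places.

SD = √51.84 ≃ 7.200
Spearman-Brown: r = 2(0.87) / (1 + 0.87) = 1.740 / 1.870 ≃ 0.930
Estimated true score = 0.930×13 + (1 − 0.930)×27 ≃ 13.973
SE_est = SD × √(r(1 − r)) = 7.200 × √0.065 ≃ 7.200 × 0.254 ≃ 1.831
CI = 13.973 ± 1.96 × 1.831 → [10.384, 17.562]

[10.38, 17.56]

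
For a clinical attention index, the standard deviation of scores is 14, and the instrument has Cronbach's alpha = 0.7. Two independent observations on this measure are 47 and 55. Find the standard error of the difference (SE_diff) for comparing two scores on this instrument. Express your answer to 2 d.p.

SEM = 14.00000·√(1 − 0.70000) ≈ 7.66812
SE_diff = SEM · √2 ≈ 7.66812 · 1.41421 ≈ 10.84435

10.84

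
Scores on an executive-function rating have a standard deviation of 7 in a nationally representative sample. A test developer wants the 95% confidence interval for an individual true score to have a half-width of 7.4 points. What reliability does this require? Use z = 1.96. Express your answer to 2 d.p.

0.71

Required SEM = 7.4 / 1.96 ≈ 3.776
r = 1 − (SEM / SD)² = 1 − (3.776 / 7)² ≈ 1 − 0.291 ≈ 0.709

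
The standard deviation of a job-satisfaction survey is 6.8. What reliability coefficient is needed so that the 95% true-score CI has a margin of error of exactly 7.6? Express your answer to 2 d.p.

SEM needed = half-width / z = 7.6/1.96 ≈ 3.87755
Required reliability = 1 − (SEM/SD)² = 1 − 0.32516 ≈ 0.67484

0.67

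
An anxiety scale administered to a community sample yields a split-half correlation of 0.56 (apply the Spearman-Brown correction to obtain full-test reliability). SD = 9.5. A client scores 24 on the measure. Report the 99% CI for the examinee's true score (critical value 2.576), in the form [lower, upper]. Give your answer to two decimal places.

[11.00, 37.00]

r_full = 2·0.56 / (1 + 0.56) ≃ 0.71795
SEM = 9.50000 × √(1 − 0.71795) = 9.50000 × √0.28205 ≃ 9.50000 × 0.53109 ≃ 5.04531
Margin = 2.576 × 5.04531 ≃ 12.99671
CI = 24 ± 12.99671 → [11.00329, 36.99671]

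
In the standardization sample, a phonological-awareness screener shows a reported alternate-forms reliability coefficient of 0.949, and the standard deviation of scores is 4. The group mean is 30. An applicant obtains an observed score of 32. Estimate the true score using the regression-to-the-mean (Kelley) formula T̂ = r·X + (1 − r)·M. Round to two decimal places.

T̂ = r·X + (1 − r)·M = 0.949*32 + 0.051*30 = 30.368 + 1.530 ≈ 31.898

31.90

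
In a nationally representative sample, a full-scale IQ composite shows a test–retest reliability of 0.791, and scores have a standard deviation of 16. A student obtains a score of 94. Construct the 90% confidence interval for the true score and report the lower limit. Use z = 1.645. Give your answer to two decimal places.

81.97

The standard error of measurement is 16.0000×√(1 − 0.7910) ≈ 16.0000×0.4572 ≈ 7.3146.
1.645 × SEM ≈ 12.0326
Lower bound: 94 − 12.0326 = 81.9674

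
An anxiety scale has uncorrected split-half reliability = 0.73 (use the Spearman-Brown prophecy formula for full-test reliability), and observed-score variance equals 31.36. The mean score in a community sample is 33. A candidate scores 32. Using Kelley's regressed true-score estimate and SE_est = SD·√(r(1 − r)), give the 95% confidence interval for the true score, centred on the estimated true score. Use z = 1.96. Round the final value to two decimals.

[28.17, 36.14]

SD = √31.36 = 5.60000
Spearman-Brown: r = 2(0.73) / (1 + 0.73) = 1.46000 / 1.73000 ≈ 0.84393
Estimated true score = 0.84393×32 + (1 − 0.84393)×33 ≈ 32.15607
SE_est = 5.60000·√[r(1 − r)] ≈ 2.03236
95% CI: 32.15607 ± 3.98342 ≈ (28.17265, 36.13949)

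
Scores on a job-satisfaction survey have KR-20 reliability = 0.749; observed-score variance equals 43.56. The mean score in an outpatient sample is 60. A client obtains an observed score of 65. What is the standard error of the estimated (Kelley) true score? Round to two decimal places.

2.86

σ = 43.56^(1/2) = 6.600
SE_est = SD · √(r(1 − r)) = 6.600 · √0.188 ≈ 6.600 · 0.434 ≈ 2.862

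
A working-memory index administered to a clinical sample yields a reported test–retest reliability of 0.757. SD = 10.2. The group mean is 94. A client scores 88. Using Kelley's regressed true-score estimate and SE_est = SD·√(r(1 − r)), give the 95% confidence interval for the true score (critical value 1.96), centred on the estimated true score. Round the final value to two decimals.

[80.88, 98.03]

Estimated true score = 0.757*88 + (1 − 0.757)*94 ≈ 89.458
SE_est = SD * √(r(1 − r)) = 10.200 * √0.184 ≈ 10.200 * 0.429 ≈ 4.375
CI = 89.458 ± 1.96 * 4.375 → [80.884, 98.032]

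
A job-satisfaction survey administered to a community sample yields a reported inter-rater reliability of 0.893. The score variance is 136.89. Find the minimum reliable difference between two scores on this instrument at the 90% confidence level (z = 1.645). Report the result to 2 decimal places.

8.90

SD = √136.89 = 11.700
SEM = 11.700·√(1 − 0.893) ≃ 3.827
SE_diff = SEM · √2 ≃ 3.827 · 1.414 ≃ 5.412
Minimum reliable difference = 1.645 · SE_diff ≃ 1.645 · 5.412 ≃ 8.903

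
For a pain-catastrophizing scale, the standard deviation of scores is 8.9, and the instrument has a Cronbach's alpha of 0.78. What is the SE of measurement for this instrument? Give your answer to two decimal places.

SEM = 8.9000·√(1 − 0.7800) ≈ 4.1745

4.17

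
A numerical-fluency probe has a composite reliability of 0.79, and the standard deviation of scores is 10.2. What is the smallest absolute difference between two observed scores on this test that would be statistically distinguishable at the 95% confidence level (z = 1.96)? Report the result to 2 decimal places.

SEM = 10.2000×√(1 − 0.7900) ≃ 4.6742
Standard error of the difference = 4.6742·√2 ≃ 6.6104
Minimum reliable difference = 1.96 × SE_diff ≃ 1.96 × 6.6104 ≃ 12.9563

12.96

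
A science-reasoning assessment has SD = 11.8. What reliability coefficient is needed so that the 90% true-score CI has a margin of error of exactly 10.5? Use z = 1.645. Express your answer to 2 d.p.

SEM needed = half-width / z = 10.5/1.645 ≈ 6.3830
Required reliability = 1 − (SEM/SD)² = 1 − 0.2926 ≈ 0.7074

0.71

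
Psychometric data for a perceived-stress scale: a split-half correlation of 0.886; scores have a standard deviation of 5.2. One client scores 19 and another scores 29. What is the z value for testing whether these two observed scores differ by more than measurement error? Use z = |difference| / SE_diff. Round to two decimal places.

r_full = 2·0.886 / (1 + 0.886) ≈ 0.940
SEM = 5.200 × √(1 − 0.940) = 5.200 × √0.060 ≈ 5.200 × 0.246 ≈ 1.278
SE_diff = SEM × √2 ≈ 1.278 × 1.414 ≈ 1.808
z = 10 / 1.808 ≈ 5.531

5.53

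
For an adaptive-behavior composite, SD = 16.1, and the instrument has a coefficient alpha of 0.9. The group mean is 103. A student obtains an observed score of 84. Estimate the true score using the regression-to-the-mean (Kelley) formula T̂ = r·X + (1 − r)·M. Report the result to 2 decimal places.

85.90

T̂ = 0.900(84) + 0.100(103) ≃ 85.900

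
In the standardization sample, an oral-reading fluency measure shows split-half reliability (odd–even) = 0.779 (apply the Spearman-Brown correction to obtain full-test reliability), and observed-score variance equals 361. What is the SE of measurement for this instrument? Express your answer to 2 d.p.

6.70

SD = √361 ≃ 19.00000
Spearman-Brown: r = 2(0.779) / (1 + 0.779) = 1.55800 / 1.77900 ≃ 0.87577
SEM = 19.00000 * √(1 − 0.87577) = 19.00000 * √0.12423 ≃ 19.00000 * 0.35246 ≃ 6.69671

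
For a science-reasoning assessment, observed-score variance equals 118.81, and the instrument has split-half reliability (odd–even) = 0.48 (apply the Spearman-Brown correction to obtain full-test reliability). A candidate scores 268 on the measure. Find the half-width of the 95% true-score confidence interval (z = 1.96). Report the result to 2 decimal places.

SD = √118.81 = 10.90000
Spearman-Brown: r = 2(0.48) / (1 + 0.48) = 0.96000 / 1.48000 ≈ 0.64865
The standard error of measurement is 10.90000×√(1 − 0.64865) ≈ 10.90000×0.59275 ≈ 6.46096.
Half-width = 1.96×6.46096 ≈ 12.66349

12.66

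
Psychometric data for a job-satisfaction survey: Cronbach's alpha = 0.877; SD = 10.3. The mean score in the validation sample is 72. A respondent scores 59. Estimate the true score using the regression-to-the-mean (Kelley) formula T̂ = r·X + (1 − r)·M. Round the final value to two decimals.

T̂ = 0.8770(59) + 0.1230(72) ≈ 60.5990

60.60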